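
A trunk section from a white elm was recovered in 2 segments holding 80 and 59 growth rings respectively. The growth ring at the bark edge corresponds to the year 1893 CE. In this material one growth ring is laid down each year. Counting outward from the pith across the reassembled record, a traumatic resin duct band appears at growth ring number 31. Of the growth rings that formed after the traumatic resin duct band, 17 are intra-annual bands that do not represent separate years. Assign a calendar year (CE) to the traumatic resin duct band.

Total growth rings = 80 + 59 = 139.
The traumatic resin duct band sits at growth ring 31 from the pith, so 139 − 31 = 108 growth rings formed after it.
108 − 17 false = 91 true growth rings after the traumatic resin duct band.
Counting back 91 years from 1893 CE places the traumatic resin duct band in 1893 − 91 = 1802 CE.

1802 CE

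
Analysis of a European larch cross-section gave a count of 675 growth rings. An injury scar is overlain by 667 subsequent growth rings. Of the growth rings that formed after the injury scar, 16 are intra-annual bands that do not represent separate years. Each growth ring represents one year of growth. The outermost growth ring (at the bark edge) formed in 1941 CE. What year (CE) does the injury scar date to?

667 growth rings formed after the injury scar.
Excluding 16 false growth rings: 667 − 16 = 651.
1941 − 651 = 1290 CE.

1290 CE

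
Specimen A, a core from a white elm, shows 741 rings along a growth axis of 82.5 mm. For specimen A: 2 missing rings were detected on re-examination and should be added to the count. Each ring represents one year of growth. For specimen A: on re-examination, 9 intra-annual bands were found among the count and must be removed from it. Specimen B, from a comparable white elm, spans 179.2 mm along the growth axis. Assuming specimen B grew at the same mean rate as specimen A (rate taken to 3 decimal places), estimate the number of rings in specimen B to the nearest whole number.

Specimen A: true ring count = 741 − 9 + 2 = 734.
A: 82.5 mm over 734 years gives 82.5 / 734 ≈ 0.112 mm/year.
Specimen B: 179.2 mm / 0.112 mm per year = 1600.00 years ≈ 1600 rings.

1600 rings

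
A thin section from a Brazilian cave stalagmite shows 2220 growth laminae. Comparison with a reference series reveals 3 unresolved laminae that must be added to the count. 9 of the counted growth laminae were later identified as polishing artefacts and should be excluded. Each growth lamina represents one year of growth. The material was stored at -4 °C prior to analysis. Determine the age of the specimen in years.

Adjusted count: 2220 − 9 + 3 = 2214 growth laminae.
At one growth lamina per year, that is 2214 years.

2214 years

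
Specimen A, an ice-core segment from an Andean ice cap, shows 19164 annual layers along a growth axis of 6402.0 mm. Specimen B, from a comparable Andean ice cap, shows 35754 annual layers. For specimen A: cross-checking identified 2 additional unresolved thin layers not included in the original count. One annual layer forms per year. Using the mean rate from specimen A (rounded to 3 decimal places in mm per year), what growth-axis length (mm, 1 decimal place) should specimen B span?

Specimen A: true annual layer count = 19164 + 2 = 19166.
A: 6402.0 mm over 19166 years gives 6402.0 / 19166 ≈ 0.334 mm/yr.
B's length ≈ 0.334 × 35754 = 11941.8 mm.

11941.8 mm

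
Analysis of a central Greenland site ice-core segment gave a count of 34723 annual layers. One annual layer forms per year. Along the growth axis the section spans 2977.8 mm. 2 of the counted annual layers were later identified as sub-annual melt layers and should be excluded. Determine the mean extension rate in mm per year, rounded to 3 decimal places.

True annual layer count = 34723 − 2 = 34721.
Extension rate ≈ 2977.8 / 34721 = 0.086 mm per year.

0.086 mm per year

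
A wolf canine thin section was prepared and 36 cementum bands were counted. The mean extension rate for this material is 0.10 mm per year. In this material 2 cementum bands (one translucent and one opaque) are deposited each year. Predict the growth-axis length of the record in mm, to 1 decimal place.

1.8 mm

Dividing by 2 cementum bands per year: 36 / 2 = 18 years.
Predicted length = 0.10 mm/year × 18 years = 1.8 mm.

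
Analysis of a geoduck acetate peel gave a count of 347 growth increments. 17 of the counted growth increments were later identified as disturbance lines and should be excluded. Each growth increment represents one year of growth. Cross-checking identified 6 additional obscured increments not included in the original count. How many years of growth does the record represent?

336 years

True growth increment count = 347 − 17 + 6 = 336.
At one growth increment per year, that is 336 years.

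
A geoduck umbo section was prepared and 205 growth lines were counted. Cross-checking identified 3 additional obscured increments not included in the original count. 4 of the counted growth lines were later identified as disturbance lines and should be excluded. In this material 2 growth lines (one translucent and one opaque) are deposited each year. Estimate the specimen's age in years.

True growth line count = 205 − 4 + 3 = 204.
With 2 growth lines per year, 204 / 2 = 102 years.

102 yr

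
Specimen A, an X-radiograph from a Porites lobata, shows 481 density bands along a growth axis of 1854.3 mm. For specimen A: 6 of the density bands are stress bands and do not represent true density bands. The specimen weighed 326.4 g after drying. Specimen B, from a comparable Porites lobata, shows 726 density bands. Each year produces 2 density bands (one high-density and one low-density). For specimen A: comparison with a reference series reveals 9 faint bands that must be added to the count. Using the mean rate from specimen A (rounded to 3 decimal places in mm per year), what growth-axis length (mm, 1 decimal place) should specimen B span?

Specimen A: after corrections the count is 481 − 6 + 9 = 484 density bands.
Specimen A: with 2 density bands per year, 484 / 2 = 242 years.
A: Mean rate = 1854.3 mm / 242 years ≈ 7.662 mm/yr.
Specimen B: with 2 density bands per year, 726 / 2 = 363 years. For B, 7.662 mm/year × 363 years = 2781.3 mm.

2781.3 mm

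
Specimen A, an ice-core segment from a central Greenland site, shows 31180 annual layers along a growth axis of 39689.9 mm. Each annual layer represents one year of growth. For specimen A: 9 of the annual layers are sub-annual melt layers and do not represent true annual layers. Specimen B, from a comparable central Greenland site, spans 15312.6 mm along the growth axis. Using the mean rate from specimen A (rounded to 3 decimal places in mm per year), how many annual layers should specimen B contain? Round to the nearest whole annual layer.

Specimen A: true annual layer count = 31180 − 9 = 31171.
A: Extension rate ≈ 39689.9 / 31171 = 1.273 mm/year.
B spans 15312.6 / 1.273 = 12028.75 years ≈ 12029 annual layers.

12029 annual layers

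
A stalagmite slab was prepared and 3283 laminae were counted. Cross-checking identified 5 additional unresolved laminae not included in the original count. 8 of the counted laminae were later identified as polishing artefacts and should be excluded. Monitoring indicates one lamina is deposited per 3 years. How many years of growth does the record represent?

Correcting the raw count gives 3283 − 8 + 5 = 3280 true laminae.
3280 laminae at 3 years each span 3280 × 3 = 9840 years.

9840 years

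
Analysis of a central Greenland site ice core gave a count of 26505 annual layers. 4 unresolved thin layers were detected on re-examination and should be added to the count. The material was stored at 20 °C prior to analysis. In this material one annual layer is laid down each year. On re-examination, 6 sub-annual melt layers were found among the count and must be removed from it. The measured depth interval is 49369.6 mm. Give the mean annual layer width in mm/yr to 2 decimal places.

After corrections the count is 26505 − 6 + 4 = 26503 annual layers.
Mean rate = 49369.6 mm / 26503 years ≈ 1.86 mm/yr.

1.86 mm/yr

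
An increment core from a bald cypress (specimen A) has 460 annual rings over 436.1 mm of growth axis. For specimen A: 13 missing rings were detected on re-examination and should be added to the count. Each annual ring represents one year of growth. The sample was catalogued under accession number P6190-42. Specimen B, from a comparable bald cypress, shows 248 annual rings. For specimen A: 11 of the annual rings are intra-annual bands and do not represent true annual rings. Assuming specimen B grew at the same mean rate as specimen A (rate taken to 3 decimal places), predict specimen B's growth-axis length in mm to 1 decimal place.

Specimen A: adjusted count: 460 − 11 + 13 = 462 annual rings.
A: Mean rate = 436.1 mm / 462 years ≈ 0.944 mm/year.
B's length ≈ 0.944 × 248 = 234.1 mm.

234.1 mm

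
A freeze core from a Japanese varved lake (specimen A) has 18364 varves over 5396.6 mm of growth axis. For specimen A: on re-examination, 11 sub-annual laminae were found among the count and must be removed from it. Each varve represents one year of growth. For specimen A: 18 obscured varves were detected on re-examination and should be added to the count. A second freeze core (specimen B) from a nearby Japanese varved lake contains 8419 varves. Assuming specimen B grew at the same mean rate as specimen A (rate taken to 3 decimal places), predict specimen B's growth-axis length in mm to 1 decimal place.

2475.2 mm

Specimen A: true varve count = 18364 − 11 + 18 = 18371.
A: 5396.6 mm over 18371 years gives 5396.6 / 18371 ≈ 0.294 mm/year.
B's length ≈ 0.294 × 8419 = 2475.2 mm.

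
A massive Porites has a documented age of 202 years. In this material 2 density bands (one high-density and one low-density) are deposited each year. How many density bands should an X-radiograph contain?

With 2 density bands per year, 202 years would produce 202 × 2 = 404 density bands.
So 404 density bands should be present.

404 density bands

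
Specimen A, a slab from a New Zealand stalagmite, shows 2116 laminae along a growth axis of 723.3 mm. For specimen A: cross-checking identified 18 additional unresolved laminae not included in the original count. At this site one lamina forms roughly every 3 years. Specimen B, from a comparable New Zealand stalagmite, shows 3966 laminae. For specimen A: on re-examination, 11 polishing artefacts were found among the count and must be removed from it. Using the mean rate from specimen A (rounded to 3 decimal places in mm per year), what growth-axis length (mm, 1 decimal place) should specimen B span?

1356.4 mm

Specimen A: true lamina count = 2116 − 11 + 18 = 2123.
Specimen A: multiplying by 3 years per lamina: 2123 × 3 = 6369 years.
A: Extension rate ≈ 723.3 / 6369 = 0.114 mm/year.
Specimen B: multiplying by 3 years per lamina: 3966 × 3 = 11898 years. For B, 0.114 mm/year × 11898 years = 1356.4 mm.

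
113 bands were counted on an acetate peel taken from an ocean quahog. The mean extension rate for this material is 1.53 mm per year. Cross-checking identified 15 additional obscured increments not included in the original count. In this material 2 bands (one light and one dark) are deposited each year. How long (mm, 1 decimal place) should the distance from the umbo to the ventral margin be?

Adjusted count: 113 + 15 = 128 bands.
With 2 bands per year, 128 / 2 = 64 years.
Predicted length = 1.53 mm/year × 64 years = 97.9 mm.

97.9 mm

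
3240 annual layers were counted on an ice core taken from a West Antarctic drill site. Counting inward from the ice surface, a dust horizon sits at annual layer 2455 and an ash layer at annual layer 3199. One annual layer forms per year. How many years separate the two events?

The two markers are separated by 3199 − 2455 = 744 annual layers.
At one annual layer per year, 744 years elapsed between them.

744 years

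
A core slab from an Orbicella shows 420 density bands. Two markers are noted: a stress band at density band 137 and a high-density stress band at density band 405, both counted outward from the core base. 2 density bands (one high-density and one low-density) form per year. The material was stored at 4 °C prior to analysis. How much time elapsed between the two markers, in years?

134 years

405 − 137 = 268 density bands lie between the two events.
Dividing by 2 density bands per year: 268 / 2 = 134 years.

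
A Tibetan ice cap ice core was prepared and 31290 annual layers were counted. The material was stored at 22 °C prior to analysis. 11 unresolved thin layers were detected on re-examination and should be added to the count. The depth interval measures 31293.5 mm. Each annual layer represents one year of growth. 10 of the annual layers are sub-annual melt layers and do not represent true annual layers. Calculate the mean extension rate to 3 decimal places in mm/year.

Adjusted count: 31290 − 10 + 11 = 31291 annual layers.
Mean rate = 31293.5 mm / 31291 years ≈ 1.000 mm/year.

1.000 mm/year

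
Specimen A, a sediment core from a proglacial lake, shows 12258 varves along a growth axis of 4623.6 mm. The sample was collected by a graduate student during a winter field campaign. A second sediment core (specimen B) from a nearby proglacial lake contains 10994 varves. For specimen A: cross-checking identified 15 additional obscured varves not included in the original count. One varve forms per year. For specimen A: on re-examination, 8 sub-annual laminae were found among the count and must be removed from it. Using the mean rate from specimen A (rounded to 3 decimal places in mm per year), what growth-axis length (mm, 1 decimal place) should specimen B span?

4144.7 mm

Specimen A: correcting the raw count gives 12258 − 8 + 15 = 12265 true varves.
A: 4623.6 mm over 12265 years gives 4623.6 / 12265 ≈ 0.377 mm/year.
Length of B = 0.377 × 10994 = 4144.7 mm.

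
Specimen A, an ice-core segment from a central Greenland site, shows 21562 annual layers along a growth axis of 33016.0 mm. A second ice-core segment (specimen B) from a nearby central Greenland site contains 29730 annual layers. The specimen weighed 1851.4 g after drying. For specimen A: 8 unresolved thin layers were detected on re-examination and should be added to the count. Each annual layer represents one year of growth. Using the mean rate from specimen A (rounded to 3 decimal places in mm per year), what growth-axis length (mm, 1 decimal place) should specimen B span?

Specimen A: adjusted count: 21562 + 8 = 21570 annual layers.
A: Mean rate = 33016.0 mm / 21570 years ≈ 1.531 mm/yr.
B's length ≈ 1.531 × 29730 = 45516.6 mm.

45516.6 mm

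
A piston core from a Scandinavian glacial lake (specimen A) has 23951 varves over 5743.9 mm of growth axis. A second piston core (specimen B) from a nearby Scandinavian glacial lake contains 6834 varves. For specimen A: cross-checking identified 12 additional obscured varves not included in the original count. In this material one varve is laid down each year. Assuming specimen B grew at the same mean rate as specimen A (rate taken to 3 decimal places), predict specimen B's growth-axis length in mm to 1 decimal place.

Specimen A: adjusted count: 23951 + 12 = 23963 varves.
A: 5743.9 mm over 23963 years gives 5743.9 / 23963 ≈ 0.240 mm/year.
For B, 0.240 mm/year × 6834 years = 1640.2 mm.

1640.2 mm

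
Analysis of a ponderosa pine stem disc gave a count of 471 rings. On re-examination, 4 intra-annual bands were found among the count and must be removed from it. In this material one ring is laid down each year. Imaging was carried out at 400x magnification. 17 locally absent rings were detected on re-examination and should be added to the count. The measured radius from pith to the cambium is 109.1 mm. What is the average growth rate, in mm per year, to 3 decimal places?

After corrections the count is 471 − 4 + 17 = 484 rings.
Mean rate = 109.1 mm / 484 years ≈ 0.225 mm per year.

0.225 mm per year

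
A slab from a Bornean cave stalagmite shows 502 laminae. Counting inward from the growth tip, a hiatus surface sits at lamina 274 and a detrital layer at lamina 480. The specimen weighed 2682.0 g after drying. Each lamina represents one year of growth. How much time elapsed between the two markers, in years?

206 years

480 − 274 = 206 laminae lie between the two events.
One lamina per year makes the interval 206 years.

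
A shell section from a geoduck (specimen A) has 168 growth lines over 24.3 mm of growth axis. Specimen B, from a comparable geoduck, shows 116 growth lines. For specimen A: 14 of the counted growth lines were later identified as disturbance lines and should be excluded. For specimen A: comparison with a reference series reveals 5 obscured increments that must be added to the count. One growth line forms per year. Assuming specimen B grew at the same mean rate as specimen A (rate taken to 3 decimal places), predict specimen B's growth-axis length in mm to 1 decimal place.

17.7 mm

Specimen A: correcting the raw count gives 168 − 14 + 5 = 159 true growth lines.
A: Extension rate ≈ 24.3 / 159 = 0.153 mm/year.
Length of B = 0.153 × 116 = 17.7 mm.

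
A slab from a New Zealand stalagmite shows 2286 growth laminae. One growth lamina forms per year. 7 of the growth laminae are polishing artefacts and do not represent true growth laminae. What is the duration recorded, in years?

After corrections the count is 2286 − 7 = 2279 growth laminae.
With a one-to-one growth lamina periodicity this is 2279 years.

2279 yr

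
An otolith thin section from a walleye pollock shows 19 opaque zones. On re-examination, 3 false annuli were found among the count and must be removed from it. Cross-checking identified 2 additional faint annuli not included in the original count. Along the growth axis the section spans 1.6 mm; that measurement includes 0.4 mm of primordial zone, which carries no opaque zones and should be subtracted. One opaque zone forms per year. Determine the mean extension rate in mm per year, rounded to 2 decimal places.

0.07 mm per year

Correcting the raw count gives 19 − 3 + 2 = 18 true opaque zones.
Net length = 1.6 − 0.4 = 1.2 mm.
Extension rate ≈ 1.2 / 18 = 0.07 mm per year.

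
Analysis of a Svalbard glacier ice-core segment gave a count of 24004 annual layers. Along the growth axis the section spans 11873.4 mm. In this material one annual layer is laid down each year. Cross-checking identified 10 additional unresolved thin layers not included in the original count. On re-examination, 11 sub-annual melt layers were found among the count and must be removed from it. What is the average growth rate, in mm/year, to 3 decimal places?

True annual layer count = 24004 − 11 + 10 = 24003.
Extension rate ≈ 11873.4 / 24003 = 0.495 mm/year.

0.495 mm/year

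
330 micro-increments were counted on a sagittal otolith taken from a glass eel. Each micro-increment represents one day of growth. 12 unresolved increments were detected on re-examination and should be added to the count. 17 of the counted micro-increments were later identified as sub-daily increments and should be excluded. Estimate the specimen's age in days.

325 days

After corrections the count is 330 − 17 + 12 = 325 micro-increments.
With a one-to-one micro-increment periodicity this is 325 days.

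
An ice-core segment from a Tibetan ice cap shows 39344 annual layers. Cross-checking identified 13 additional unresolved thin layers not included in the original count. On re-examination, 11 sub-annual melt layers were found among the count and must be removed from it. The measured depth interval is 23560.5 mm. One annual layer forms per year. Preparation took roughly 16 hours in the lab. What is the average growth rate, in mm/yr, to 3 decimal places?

0.599 mm/yr

Correcting the raw count gives 39344 − 11 + 13 = 39346 true annual layers.
23560.5 mm over 39346 years gives 23560.5 / 39346 ≈ 0.599 mm/yr.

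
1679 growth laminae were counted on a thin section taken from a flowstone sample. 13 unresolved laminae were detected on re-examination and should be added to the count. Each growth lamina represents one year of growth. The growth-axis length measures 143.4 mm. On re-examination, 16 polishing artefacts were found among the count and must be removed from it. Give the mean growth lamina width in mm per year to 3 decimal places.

0.086 mm per year

True growth lamina count = 1679 − 16 + 13 = 1676.
Mean rate = 143.4 mm / 1676 years ≈ 0.086 mm per year.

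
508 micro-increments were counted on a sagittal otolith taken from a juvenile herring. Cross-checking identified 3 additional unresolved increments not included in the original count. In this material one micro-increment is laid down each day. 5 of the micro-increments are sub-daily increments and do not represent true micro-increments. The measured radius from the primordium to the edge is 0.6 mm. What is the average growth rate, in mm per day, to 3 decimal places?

Adjusted count: 508 − 5 + 3 = 506 micro-increments.
Mean rate = 0.6 mm / 506 days ≈ 0.001 mm per day.

0.001 mm per day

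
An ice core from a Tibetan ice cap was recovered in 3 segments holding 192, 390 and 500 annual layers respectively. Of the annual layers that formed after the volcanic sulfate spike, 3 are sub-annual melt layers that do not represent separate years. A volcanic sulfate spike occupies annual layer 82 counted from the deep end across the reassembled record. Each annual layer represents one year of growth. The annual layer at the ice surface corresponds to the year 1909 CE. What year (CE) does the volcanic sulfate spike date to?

Total annual layers = 192 + 390 + 500 = 1082.
The volcanic sulfate spike sits at annual layer 82 from the deep end, so 1082 − 82 = 1000 annual layers formed after it.
Removing the 3 false annual layers leaves 1000 − 3 = 997 true annual layers beyond the volcanic sulfate spike.
1909 − 997 = 912 CE.

912 CE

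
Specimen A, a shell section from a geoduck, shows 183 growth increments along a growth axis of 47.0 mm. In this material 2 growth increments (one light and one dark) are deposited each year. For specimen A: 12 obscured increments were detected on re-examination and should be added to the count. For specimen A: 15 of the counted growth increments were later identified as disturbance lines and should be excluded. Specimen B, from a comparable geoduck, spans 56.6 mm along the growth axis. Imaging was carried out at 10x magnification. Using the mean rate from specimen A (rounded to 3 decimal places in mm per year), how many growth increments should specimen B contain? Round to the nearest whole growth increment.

Specimen A: true growth increment count = 183 − 15 + 12 = 180.
Specimen A: dividing by 2 growth increments per year: 180 / 2 = 90 years.
A: 47.0 mm over 90 years gives 47.0 / 90 ≈ 0.522 mm/yr.
Specimen B: 56.6 mm / 0.522 mm per year = 108.43 years; at 2 growth increments per year that is 108.43 × 2 ≈ 217 growth increments.

217 growth increments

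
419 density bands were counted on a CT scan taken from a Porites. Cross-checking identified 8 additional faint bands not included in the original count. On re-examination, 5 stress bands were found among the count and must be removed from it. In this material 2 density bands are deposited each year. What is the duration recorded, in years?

211 yr

True density band count = 419 − 5 + 8 = 422.
Dividing by 2 density bands per year: 422 / 2 = 211 years.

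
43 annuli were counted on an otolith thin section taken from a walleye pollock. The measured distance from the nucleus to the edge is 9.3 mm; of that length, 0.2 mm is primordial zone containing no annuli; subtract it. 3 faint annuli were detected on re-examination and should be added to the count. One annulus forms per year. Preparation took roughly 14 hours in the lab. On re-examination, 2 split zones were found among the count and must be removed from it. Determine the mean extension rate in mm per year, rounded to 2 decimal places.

True annulus count = 43 − 2 + 3 = 44.
Net length = 9.3 − 0.2 = 9.1 mm.
Extension rate ≈ 9.1 / 44 = 0.21 mm per year.

0.21 mm per year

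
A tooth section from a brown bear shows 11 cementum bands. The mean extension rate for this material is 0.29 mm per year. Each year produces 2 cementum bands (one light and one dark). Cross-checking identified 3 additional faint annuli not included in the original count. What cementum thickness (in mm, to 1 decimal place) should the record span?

True cementum band count = 11 + 3 = 14.
With 2 cementum bands per year, 14 / 2 = 7 years.
7 years at 0.29 mm/year gives 0.29 × 7 = 2.0 mm.

2.0 mm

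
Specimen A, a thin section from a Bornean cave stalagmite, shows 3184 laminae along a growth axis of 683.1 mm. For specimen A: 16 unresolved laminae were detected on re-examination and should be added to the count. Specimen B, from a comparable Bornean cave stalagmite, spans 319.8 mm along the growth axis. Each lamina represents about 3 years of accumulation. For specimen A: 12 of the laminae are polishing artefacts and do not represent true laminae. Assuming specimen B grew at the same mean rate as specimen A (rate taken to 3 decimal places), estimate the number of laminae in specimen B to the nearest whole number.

1501 laminae

Specimen A: adjusted count: 3184 − 12 + 16 = 3188 laminae.
Specimen A: multiplying by 3 years per lamina: 3188 × 3 = 9564 years.
A: 683.1 mm over 9564 years gives 683.1 / 9564 ≈ 0.071 mm/year.
Specimen B: 319.8 mm / 0.071 mm per year = 4504.23 years; at 3 years per lamina that is 4504.23 / 3 ≈ 1501 laminae.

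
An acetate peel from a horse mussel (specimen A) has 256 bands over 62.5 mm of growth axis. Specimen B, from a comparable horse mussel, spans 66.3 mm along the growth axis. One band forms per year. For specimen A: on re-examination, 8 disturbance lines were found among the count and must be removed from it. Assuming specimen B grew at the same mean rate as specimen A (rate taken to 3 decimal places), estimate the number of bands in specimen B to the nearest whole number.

Specimen A: true band count = 256 − 8 = 248.
A: Mean rate = 62.5 mm / 248 years ≈ 0.252 mm per year.
Specimen B: 66.3 mm / 0.252 mm per year = 263.10 years ≈ 263 bands.

263 bands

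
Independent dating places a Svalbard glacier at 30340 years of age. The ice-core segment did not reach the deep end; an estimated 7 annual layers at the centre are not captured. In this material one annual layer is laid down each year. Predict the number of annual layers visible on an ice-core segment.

30333 annual layers

Expected annual layers over 30340 years: 30340.
30340 − 7 missed = 30333 annual layers expected in the prepared section.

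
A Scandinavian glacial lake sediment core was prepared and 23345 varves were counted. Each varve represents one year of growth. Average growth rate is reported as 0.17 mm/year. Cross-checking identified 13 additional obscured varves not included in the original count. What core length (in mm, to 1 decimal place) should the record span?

3970.9 mm

Correcting the raw count gives 23345 + 13 = 23358 true varves.
Predicted length = 0.17 mm/year × 23358 years = 3970.9 mm.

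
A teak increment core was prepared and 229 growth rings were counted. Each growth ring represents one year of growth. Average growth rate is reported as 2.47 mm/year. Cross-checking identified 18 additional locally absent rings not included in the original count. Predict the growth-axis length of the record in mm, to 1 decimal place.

610.1 mm

True growth ring count = 229 + 18 = 247.
Predicted length = 2.47 mm/year × 247 years = 610.1 mm.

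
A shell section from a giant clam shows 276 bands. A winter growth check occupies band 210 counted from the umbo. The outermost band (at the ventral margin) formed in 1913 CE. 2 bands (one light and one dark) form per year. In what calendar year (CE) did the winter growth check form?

276 − 210 = 66 bands lie beyond the winter growth check toward the ventral margin.
66 bands at 2 per year is 66 / 2 = 33 years.
1913 − 33 = 1880 CE.

1880 CE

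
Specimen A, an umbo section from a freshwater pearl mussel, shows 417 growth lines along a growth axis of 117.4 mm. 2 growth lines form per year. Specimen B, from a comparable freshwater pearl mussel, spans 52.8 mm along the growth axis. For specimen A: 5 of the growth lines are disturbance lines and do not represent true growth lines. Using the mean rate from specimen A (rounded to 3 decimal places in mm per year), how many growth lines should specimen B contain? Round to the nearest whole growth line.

185 growth lines

Specimen A: correcting the raw count gives 417 − 5 = 412 true growth lines.
Specimen A: 412 growth lines at 2 per year is 412 / 2 = 206 years.
A: Extension rate ≈ 117.4 / 206 = 0.570 mm/yr.
Specimen B: 52.8 mm / 0.570 mm per year = 92.63 years; at 2 growth lines per year that is 92.63 × 2 ≈ 185 growth lines.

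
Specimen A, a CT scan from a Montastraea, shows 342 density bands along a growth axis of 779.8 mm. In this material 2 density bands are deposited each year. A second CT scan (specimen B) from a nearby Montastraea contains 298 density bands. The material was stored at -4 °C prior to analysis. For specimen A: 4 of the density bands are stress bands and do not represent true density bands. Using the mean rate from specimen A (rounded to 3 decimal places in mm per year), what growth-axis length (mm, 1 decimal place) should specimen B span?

Specimen A: true density band count = 342 − 4 = 338.
Specimen A: dividing by 2 density bands per year: 338 / 2 = 169 years.
A: 779.8 mm over 169 years gives 779.8 / 169 ≈ 4.614 mm/yr.
Specimen B: with 2 density bands per year, 298 / 2 = 149 years. B's length ≈ 4.614 × 149 = 687.5 mm.

687.5 mm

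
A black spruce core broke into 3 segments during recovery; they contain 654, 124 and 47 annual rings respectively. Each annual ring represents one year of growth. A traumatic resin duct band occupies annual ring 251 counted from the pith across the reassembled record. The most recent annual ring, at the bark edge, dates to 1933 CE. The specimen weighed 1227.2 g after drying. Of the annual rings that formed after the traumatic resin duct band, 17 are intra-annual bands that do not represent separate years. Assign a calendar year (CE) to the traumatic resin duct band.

1376 CE

Total annual rings = 654 + 124 + 47 = 825.
825 − 251 = 574 annual rings lie beyond the traumatic resin duct band toward the bark edge.
574 − 17 false = 557 true annual rings after the traumatic resin duct band.
1933 − 557 = 1376 CE.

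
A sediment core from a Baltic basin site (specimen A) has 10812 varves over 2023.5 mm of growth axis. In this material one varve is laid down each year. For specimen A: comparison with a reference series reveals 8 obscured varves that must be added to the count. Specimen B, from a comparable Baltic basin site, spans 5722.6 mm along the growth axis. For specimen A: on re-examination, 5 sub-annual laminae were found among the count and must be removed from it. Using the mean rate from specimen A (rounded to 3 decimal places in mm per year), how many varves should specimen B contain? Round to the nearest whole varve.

30602 varves

Specimen A: after corrections the count is 10812 − 5 + 8 = 10815 varves.
A: Extension rate ≈ 2023.5 / 10815 = 0.187 mm/year.
For B, 5722.6 / 0.187 = 30602.14 years ≈ 30602 varves.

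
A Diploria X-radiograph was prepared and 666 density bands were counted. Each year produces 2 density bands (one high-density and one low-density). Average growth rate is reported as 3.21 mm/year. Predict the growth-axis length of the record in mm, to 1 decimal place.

1068.9 mm

Dividing by 2 density bands per year: 666 / 2 = 333 years.
Predicted length = 3.21 mm/year × 333 years = 1068.9 mm.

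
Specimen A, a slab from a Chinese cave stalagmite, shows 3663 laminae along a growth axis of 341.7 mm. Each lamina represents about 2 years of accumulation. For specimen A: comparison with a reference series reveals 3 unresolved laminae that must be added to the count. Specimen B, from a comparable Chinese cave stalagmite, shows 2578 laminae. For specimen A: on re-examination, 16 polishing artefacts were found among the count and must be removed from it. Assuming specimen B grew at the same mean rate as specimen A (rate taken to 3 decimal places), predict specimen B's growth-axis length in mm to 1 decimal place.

242.3 mm

Specimen A: correcting the raw count gives 3663 − 16 + 3 = 3650 true laminae.
Specimen A: 3650 laminae at 2 years each span 3650 × 2 = 7300 years.
A: Extension rate ≈ 341.7 / 7300 = 0.047 mm/year.
Specimen B: at 2 years per lamina, 2578 × 2 = 5156 years. Length of B = 0.047 × 5156 = 242.3 mm.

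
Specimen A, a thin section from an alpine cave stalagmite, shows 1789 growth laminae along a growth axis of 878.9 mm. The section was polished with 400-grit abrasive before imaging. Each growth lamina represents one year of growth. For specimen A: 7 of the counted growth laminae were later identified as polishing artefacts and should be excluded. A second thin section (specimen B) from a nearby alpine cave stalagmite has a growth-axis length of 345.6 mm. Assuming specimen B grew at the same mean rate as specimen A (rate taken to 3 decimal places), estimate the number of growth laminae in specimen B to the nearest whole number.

701 growth laminae

Specimen A: adjusted count: 1789 − 7 = 1782 growth laminae.
A: Extension rate ≈ 878.9 / 1782 = 0.493 mm/year.
For B, 345.6 / 0.493 = 701.01 years ≈ 701 growth laminae.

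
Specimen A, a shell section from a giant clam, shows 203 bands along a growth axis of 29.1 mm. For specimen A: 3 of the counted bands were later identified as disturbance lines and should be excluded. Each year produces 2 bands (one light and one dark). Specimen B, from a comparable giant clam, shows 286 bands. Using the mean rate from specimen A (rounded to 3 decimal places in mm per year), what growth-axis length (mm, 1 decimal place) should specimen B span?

41.6 mm

Specimen A: adjusted count: 203 − 3 = 200 bands.
Specimen A: dividing by 2 bands per year: 200 / 2 = 100 years.
A: Extension rate ≈ 29.1 / 100 = 0.291 mm per year.
Specimen B: dividing by 2 bands per year: 286 / 2 = 143 years. For B, 0.291 mm/year × 143 years = 41.6 mm.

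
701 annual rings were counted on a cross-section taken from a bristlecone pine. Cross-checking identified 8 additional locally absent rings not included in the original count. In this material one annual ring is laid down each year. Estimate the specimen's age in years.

After corrections the count is 701 + 8 = 709 annual rings.
At one annual ring per year, that is 709 years.

709 yr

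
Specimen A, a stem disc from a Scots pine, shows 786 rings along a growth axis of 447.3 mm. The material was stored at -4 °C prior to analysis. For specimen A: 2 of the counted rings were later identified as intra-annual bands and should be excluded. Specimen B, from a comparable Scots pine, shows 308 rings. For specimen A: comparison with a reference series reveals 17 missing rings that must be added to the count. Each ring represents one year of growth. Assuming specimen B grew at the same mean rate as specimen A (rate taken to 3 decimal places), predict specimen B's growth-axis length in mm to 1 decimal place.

Specimen A: true ring count = 786 − 2 + 17 = 801.
A: Extension rate ≈ 447.3 / 801 = 0.558 mm per year.
B's length ≈ 0.558 × 308 = 171.9 mm.

171.9 mm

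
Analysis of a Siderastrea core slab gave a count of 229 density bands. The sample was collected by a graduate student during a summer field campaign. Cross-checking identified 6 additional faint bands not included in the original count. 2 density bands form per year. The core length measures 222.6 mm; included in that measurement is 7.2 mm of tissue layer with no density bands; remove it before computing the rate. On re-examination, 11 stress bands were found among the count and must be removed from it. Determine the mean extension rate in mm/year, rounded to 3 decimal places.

1.923 mm/year

Correcting the raw count gives 229 − 11 + 6 = 224 true density bands.
Dividing by 2 density bands per year: 224 / 2 = 112 years.
Removing the 7.2 mm offcut leaves 222.6 − 7.2 = 215.4 mm.
Mean rate = 215.4 mm / 112 years ≈ 1.923 mm/year.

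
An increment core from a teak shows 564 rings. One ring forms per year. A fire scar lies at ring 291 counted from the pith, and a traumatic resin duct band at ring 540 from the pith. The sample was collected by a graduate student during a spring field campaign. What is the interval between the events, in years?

The two markers are separated by 540 − 291 = 249 rings.
That is 249 years at one ring per year.

249 yr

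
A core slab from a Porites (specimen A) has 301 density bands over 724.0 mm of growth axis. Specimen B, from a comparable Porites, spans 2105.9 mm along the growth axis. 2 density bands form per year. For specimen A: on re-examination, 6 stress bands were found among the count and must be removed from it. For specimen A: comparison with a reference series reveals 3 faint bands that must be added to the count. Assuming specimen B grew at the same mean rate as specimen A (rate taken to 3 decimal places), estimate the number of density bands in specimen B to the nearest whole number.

Specimen A: true density band count = 301 − 6 + 3 = 298.
Specimen A: dividing by 2 density bands per year: 298 / 2 = 149 years.
A: Extension rate ≈ 724.0 / 149 = 4.859 mm per year.
Specimen B: 2105.9 mm / 4.859 mm per year = 433.40 years; at 2 density bands per year that is 433.40 × 2 ≈ 867 density bands.

867 density bands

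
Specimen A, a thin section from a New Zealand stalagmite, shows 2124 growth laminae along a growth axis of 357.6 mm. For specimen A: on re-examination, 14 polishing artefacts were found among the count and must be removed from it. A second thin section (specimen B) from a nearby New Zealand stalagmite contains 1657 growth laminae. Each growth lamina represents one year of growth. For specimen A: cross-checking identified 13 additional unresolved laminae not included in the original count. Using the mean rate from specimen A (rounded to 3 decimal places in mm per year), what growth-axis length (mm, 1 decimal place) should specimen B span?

278.4 mm

Specimen A: adjusted count: 2124 − 14 + 13 = 2123 growth laminae.
A: 357.6 mm over 2123 years gives 357.6 / 2123 ≈ 0.168 mm per year.
B's length ≈ 0.168 × 1657 = 278.4 mm.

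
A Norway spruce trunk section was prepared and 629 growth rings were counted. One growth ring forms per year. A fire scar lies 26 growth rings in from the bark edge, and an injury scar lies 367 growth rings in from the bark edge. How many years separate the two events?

367 − 26 = 341 growth rings lie between the two events.
One growth ring per year makes the interval 341 years.

341 years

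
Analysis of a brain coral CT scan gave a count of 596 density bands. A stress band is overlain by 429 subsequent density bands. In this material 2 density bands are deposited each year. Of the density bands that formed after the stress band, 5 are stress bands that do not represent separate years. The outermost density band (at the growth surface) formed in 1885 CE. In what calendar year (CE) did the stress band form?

1673 CE

429 density bands post-date the stress band.
Removing the 5 false density bands leaves 429 − 5 = 424 true density bands beyond the stress band.
Dividing by 2 density bands per year: 424 / 2 = 212 years.
Counting back 212 years from 1885 CE places the stress band in 1885 − 212 = 1673 CE.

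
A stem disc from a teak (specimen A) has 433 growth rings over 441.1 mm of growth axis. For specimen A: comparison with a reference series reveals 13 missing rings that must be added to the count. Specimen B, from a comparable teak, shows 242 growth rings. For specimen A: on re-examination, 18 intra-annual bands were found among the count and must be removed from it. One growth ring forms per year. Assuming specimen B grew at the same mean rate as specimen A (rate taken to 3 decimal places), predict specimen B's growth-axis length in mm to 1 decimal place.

Specimen A: true growth ring count = 433 − 18 + 13 = 428.
A: Extension rate ≈ 441.1 / 428 = 1.031 mm per year.
Length of B = 1.031 × 242 = 249.5 mm.

249.5 mm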